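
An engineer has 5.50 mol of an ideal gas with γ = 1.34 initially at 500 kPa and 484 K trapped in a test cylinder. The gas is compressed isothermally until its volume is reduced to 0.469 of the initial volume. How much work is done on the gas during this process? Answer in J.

16800 J

V₁ = nRT₁/P₁ = 5.50×8.314×484/500 = 44.3 L.
Isothermal: T stays 484 K; PV = const ⇒ V₂ = 20.8 L, P₂ = 1070 kPa.
W = nRT ln(V₂/V₁) = 5.50×8.314×484×ln(0.469) = -16800 J.
Work done on the gas = −W_by = 16800 J.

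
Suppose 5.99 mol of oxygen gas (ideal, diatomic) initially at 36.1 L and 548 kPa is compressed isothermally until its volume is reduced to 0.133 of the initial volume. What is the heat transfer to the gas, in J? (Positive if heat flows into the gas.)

-39900 J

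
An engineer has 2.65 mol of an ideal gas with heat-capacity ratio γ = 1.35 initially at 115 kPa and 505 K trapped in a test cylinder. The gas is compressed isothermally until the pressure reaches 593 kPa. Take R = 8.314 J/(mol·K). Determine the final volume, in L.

18.8 L

V₁ = nRT₁/P₁ = 2.65×8.314×505/115 = 96.7 L.
Isothermal: T stays 505 K; PV = const ⇒ V₂ = 18.8 L, P₂ = 593 kPa.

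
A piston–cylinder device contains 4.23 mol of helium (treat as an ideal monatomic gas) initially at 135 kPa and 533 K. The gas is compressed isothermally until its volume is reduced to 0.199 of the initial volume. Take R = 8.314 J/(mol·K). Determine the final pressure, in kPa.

678 kPa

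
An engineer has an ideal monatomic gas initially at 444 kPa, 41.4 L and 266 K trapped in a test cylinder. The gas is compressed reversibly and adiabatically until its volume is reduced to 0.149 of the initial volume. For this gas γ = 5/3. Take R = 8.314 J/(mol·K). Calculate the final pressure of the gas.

Adiabatic: TV^(γ−1) = const ⇒ T₂ = 266×(6.71)^0.667 = 946 K; PV^γ = const ⇒ P₂ = 10600 kPa.

10600 kPa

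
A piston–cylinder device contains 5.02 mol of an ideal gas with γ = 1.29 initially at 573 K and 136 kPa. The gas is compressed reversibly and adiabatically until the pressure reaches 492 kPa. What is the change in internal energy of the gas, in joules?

V₁ = nRT₁/P₁ = 5.02×8.314×573/136 = 176 L.
Adiabatic: T₂/T₁ = (P₂/P₁)^((γ−1)/γ) ⇒ T₂ = 573×(3.62)^0.225 = 765 K; V₂ = 64.9 L.
For an ideal gas ΔU = nCvΔT with Cv = R/(γ−1) = 28.7 J/(mol·K).
ΔU = 5.02×28.7×(765−573) = 27600 J.

27600 J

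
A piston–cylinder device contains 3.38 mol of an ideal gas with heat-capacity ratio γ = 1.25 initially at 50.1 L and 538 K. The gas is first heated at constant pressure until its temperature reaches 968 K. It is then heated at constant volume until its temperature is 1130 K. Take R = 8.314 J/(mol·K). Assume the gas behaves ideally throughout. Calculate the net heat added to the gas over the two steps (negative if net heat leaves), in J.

78600 J

P₁ = nRT₁/V₁ = 3.38×8.314×538/50.1 = 302 kPa.
Step 1 — Isobaric: P stays 302 kPa; V/T = const ⇒ T₂ = 968 K, V₂ = 90.1 L.
W = PΔV = 302×(90.1−50.1) kPa·L = 12100 J.
ΔU = nCvΔT = 3.38×33.3×(968−538) = 48300 J.
Q = ΔU + W = nCpΔT = 60400 J.
State after step 1: P = 302 kPa, V = 90.1 L, T = 968 K.
Step 2 — Isochoric: V stays 90.1 L; P/T = const ⇒ T₂ = 1130 K, P₂ = 352 kPa.
W = 0 (no volume change).
ΔU = nCvΔT = 3.38×33.3×(1130−968) = 18200 J.
Q = ΔU = 18200 J.
Net over both steps: W = 12100 J, Q = 78600 J, ΔU = 66500 J.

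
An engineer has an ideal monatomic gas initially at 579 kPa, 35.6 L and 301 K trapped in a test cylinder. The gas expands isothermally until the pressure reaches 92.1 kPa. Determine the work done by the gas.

37900 J

n = P₁V₁/(RT₁) = 579×35.6/(8.314×301) = 8.24 mol.
Isothermal: T stays 301 K; PV = const ⇒ V₂ = 224 L, P₂ = 92.1 kPa.
W = nRT ln(V₂/V₁) = 8.24×8.314×301×ln(6.29) = 37900 J.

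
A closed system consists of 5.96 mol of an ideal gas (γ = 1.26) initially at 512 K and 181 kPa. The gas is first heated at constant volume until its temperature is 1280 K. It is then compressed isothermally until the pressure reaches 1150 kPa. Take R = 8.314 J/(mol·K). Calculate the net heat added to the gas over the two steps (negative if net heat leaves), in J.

V₁ = nRT₁/P₁ = 5.96×8.314×512/181 = 140 L.
Step 1 — Isochoric: V stays 140 L; P/T = const ⇒ T₂ = 1280 K, P₂ = 452 kPa.
W = 0 (no volume change).
ΔU = nCvΔT = 5.96×32.0×(1280−512) = 146000 J.
Q = ΔU = 146000 J.
State after step 1: P = 452 kPa, V = 140 L, T = 1280 K.
Step 2 — Isothermal: T stays 1280 K; PV = const ⇒ V₂ = 55.2 L, P₂ = 1150 kPa.
ΔU = 0 (ideal gas, T constant).
W = nRT ln(V₂/V₁) = 5.96×8.314×1280×ln(0.393) = -59200 J.
Q = ΔU + W = -59200 J.
Net over both steps: W = -59200 J, Q = 87200 J, ΔU = 146000 J.

87200 J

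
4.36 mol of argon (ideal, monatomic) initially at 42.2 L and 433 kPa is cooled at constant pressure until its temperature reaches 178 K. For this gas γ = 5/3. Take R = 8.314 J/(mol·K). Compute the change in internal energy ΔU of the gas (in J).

T₁ = P₁V₁/(nR) = 433×42.2/(4.36×8.314) = 504 K.
Isobaric: P stays 433 kPa; V/T = const ⇒ T₂ = 178 K, V₂ = 14.9 L.
For an ideal gas ΔU = nCvΔT with Cv = (3/2)R = 12.5 J/(mol·K).
ΔU = 4.36×12.5×(178−504) = -17700 J.

-17700 J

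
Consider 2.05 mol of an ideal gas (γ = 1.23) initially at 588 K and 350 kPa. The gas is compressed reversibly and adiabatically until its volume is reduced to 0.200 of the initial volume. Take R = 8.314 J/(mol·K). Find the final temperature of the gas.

851 K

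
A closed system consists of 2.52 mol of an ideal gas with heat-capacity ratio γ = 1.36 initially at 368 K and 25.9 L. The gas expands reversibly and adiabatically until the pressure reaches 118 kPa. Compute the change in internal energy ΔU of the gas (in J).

-4650 J

P₁ = nRT₁/V₁ = 2.52×8.314×368/25.9 = 298 kPa.
Adiabatic: T₂/T₁ = (P₂/P₁)^((γ−1)/γ) ⇒ T₂ = 368×(0.396)^0.265 = 288 K; V₂ = 51.1 L.
For an ideal gas ΔU = nCvΔT with Cv = R/(γ−1) = 23.1 J/(mol·K).
ΔU = 2.52×23.1×(288−368) = -4650 J.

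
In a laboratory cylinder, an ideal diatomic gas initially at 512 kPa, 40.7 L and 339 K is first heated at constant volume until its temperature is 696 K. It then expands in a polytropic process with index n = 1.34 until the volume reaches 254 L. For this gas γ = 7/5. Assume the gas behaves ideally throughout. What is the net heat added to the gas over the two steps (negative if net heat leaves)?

63600 J

n = P₁V₁/(RT₁) = 512×40.7/(8.314×339) = 7.39 mol.
Step 1 — Isochoric: V stays 40.7 L; P/T = const ⇒ T₂ = 696 K, P₂ = 1050 kPa.
W = 0 (no volume change).
ΔU = nCvΔT = 7.39×20.8×(696−339) = 54900 J.
Q = ΔU = 54900 J.
State after step 1: P = 1050 kPa, V = 40.7 L, T = 696 K.
Step 2 — Polytropic n=1.34: T₂ = T₁(V₁/V₂)^(n−1) = 696×(0.160)^0.34 = 373 K; P₂ = P₁(V₁/V₂)^n = 90.4 kPa.
W = (P₁V₁−P₂V₂)/(n−1) = (1050×40.7−90.4×254)/0.34 = 58300 J.
ΔU = nCvΔT = 7.39×20.8×(373−696) = -49600 J.
Q = ΔU + W = 8750 J.
Net over both steps: W = 58300 J, Q = 63600 J, ΔU = 5290 J.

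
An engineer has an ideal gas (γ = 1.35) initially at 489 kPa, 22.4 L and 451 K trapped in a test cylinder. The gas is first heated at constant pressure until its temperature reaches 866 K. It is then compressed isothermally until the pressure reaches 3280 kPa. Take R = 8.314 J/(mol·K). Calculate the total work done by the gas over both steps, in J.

-30000 J

n = P₁V₁/(RT₁) = 489×22.4/(8.314×451) = 2.92 mol.
Step 1 — Isobaric: P stays 489 kPa; V/T = const ⇒ T₂ = 866 K, V₂ = 43.0 L.
W = PΔV = 489×(43.0−22.4) kPa·L = 10100 J.
ΔU = nCvΔT = 2.92×23.8×(866−451) = 28800 J.
Q = ΔU + W = nCpΔT = 38900 J.
State after step 1: P = 489 kPa, V = 43.0 L, T = 866 K.
Step 2 — Isothermal: T stays 866 K; PV = const ⇒ V₂ = 6.41 L, P₂ = 3280 kPa.
ΔU = 0 (ideal gas, T constant).
W = nRT ln(V₂/V₁) = 2.92×8.314×866×ln(0.149) = -40000 J.
Q = ΔU + W = -40000 J.
Net over both steps: W = -30000 J, Q = -1150 J, ΔU = 28800 J.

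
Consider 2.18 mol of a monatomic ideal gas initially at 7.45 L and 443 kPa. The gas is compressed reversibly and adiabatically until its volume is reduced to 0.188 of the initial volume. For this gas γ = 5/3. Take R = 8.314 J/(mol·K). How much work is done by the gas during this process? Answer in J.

T₁ = P₁V₁/(nR) = 443×7.45/(2.18×8.314) = 182 K.
Adiabatic: TV^(γ−1) = const ⇒ T₂ = 182×(5.32)^0.667 = 555 K; PV^γ = const ⇒ P₂ = 7180 kPa.
ΔU = nCvΔT = 2.18×12.5×(555−182) = 10100 J.
Q = 0 for an adiabatic process, so W = −ΔU = -10100 J.

-10100 J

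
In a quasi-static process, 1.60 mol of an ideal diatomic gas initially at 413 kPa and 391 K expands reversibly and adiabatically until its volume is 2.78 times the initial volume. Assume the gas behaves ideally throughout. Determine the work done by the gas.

V₁ = nRT₁/P₁ = 1.60×8.314×391/413 = 12.6 L.
Adiabatic: TV^(γ−1) = const ⇒ T₂ = 391×(0.360)^0.400 = 260 K; PV^γ = const ⇒ P₂ = 98.7 kPa.
ΔU = nCvΔT = 1.60×20.8×(260−391) = -4360 J.
Q = 0 for an adiabatic process, so W = −ΔU = 4360 J.

4360 J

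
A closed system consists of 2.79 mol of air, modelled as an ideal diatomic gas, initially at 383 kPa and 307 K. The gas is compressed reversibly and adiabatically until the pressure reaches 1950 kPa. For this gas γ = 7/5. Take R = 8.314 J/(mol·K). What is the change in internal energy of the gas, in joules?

V₁ = nRT₁/P₁ = 2.79×8.314×307/383 = 18.6 L.
Adiabatic: T₂/T₁ = (P₂/P₁)^((γ−1)/γ) ⇒ T₂ = 307×(5.09)^0.286 = 489 K; V₂ = 5.81 L.
For an ideal gas ΔU = nCvΔT with Cv = (5/2)R = 20.8 J/(mol·K).
ΔU = 2.79×20.8×(489−307) = 10500 J.

10500 J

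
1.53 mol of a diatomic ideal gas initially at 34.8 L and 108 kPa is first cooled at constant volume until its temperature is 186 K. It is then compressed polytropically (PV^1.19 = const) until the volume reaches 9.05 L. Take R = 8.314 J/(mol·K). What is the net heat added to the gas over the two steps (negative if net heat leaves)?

-5390 J

T₁ = P₁V₁/(nR) = 108×34.8/(1.53×8.314) = 295 K.
Step 1 — Isochoric: V stays 34.8 L; P/T = const ⇒ T₂ = 186 K, P₂ = 68.0 kPa.
W = 0 (no volume change).
ΔU = nCvΔT = 1.53×20.8×(186−295) = -3480 J.
Q = ΔU = -3480 J.
State after step 1: P = 68.0 kPa, V = 34.8 L, T = 186 K.
Step 2 — Polytropic n=1.19: T₂ = T₁(V₁/V₂)^(n−1) = 186×(3.85)^0.19 = 240 K; P₂ = P₁(V₁/V₂)^n = 338 kPa.
W = (P₁V₁−P₂V₂)/(n−1) = (68.0×34.8−338×9.05)/0.19 = -3630 J.
ΔU = nCvΔT = 1.53×20.8×(240−186) = 1720 J.
Q = ΔU + W = -1910 J.
Net over both steps: W = -3630 J, Q = -5390 J, ΔU = -1760 J.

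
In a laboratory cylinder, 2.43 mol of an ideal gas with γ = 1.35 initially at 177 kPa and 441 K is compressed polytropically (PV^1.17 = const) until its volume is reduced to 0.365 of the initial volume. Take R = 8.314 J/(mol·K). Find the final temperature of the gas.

523 K

V₁ = nRT₁/P₁ = 2.43×8.314×441/177 = 50.3 L.
Polytropic n=1.17: T₂ = T₁(V₁/V₂)^(n−1) = 441×(2.74)^0.17 = 523 K; P₂ = P₁(V₁/V₂)^n = 576 kPa.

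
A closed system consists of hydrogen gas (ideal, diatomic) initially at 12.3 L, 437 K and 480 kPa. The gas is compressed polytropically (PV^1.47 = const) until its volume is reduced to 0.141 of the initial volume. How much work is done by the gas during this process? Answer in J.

-19000 J

n = P₁V₁/(RT₁) = 480×12.3/(8.314×437) = 1.63 mol.
Polytropic n=1.47: T₂ = T₁(V₁/V₂)^(n−1) = 437×(7.09)^0.47 = 1100 K; P₂ = P₁(V₁/V₂)^n = 8550 kPa.
W = (P₁V₁−P₂V₂)/(n−1) = (480×12.3−8550×1.73)/0.47 = -19000 J.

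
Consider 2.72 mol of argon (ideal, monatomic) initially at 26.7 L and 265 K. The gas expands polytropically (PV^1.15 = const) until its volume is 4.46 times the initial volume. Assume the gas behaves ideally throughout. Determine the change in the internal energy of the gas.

P₁ = nRT₁/V₁ = 2.72×8.314×265/26.7 = 224 kPa.
Polytropic n=1.15: T₂ = T₁(V₁/V₂)^(n−1) = 265×(0.224)^0.15 = 212 K; P₂ = P₁(V₁/V₂)^n = 40.2 kPa.
For an ideal gas ΔU = nCvΔT with Cv = (3/2)R = 12.5 J/(mol·K).
ΔU = 2.72×12.5×(212−265) = -1810 J.

-1810 J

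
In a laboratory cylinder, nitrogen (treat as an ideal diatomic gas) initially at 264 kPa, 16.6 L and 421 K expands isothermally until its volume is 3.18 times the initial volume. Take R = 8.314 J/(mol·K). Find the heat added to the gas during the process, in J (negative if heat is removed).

n = P₁V₁/(RT₁) = 264×16.6/(8.314×421) = 1.25 mol.
Isothermal: T stays 421 K; PV = const ⇒ V₂ = 52.8 L, P₂ = 83.0 kPa.
ΔU = 0 (ideal gas, T constant).
W = nRT ln(V₂/V₁) = 1.25×8.314×421×ln(3.18) = 5070 J.
Q = ΔU + W = 5070 J.

5070 J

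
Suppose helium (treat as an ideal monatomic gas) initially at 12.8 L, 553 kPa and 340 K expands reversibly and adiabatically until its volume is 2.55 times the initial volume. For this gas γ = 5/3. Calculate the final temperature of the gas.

Adiabatic: TV^(γ−1) = const ⇒ T₂ = 340×(0.392)^0.667 = 182 K; PV^γ = const ⇒ P₂ = 116 kPa.

182 K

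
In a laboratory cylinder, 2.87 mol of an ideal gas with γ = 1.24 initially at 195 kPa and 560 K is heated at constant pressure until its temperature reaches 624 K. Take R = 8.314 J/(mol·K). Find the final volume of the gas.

76.4 L

V₁ = nRT₁/P₁ = 2.87×8.314×560/195 = 68.5 L.
Isobaric: P stays 195 kPa; V/T = const ⇒ T₂ = 624 K, V₂ = 76.4 L.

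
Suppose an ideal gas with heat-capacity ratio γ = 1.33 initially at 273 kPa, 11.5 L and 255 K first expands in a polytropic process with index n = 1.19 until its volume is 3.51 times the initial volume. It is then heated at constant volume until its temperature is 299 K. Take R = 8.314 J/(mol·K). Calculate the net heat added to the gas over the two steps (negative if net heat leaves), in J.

n = P₁V₁/(RT₁) = 273×11.5/(8.314×255) = 1.48 mol.
Step 1 — Polytropic n=1.19: T₂ = T₁(V₁/V₂)^(n−1) = 255×(0.285)^0.19 = 201 K; P₂ = P₁(V₁/V₂)^n = 61.3 kPa.
W = (P₁V₁−P₂V₂)/(n−1) = (273×11.5−61.3×40.4)/0.19 = 3510 J.
ΔU = nCvΔT = 1.48×25.2×(201−255) = -2020 J.
Q = ΔU + W = 1490 J.
State after step 1: P = 61.3 kPa, V = 40.4 L, T = 201 K.
Step 2 — Isochoric: V stays 40.4 L; P/T = const ⇒ T₂ = 299 K, P₂ = 91.2 kPa.
W = 0 (no volume change).
ΔU = nCvΔT = 1.48×25.2×(299−201) = 3660 J.
Q = ΔU = 3660 J.
Net over both steps: W = 3510 J, Q = 5150 J, ΔU = 1640 J.

5150 J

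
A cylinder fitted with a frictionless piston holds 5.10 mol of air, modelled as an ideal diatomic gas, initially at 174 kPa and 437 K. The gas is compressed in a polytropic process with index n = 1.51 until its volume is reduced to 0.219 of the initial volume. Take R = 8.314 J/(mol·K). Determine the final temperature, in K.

948 K

V₁ = nRT₁/P₁ = 5.10×8.314×437/174 = 106 L.
Polytropic n=1.51: T₂ = T₁(V₁/V₂)^(n−1) = 437×(4.57)^0.51 = 948 K; P₂ = P₁(V₁/V₂)^n = 1720 kPa.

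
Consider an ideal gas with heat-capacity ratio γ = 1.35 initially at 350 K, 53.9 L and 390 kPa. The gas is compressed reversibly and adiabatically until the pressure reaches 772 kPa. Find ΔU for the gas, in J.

n = P₁V₁/(RT₁) = 390×53.9/(8.314×350) = 7.22 mol.
Adiabatic: T₂/T₁ = (P₂/P₁)^((γ−1)/γ) ⇒ T₂ = 350×(1.98)^0.259 = 418 K; V₂ = 32.5 L.
For an ideal gas ΔU = nCvΔT with Cv = R/(γ−1) = 23.8 J/(mol·K).
ΔU = 7.22×23.8×(418−350) = 11600 J.

11600 J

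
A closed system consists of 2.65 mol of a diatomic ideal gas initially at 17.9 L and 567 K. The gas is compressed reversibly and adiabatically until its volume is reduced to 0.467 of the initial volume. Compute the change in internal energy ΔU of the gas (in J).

P₁ = nRT₁/V₁ = 2.65×8.314×567/17.9 = 698 kPa.
Adiabatic: TV^(γ−1) = const ⇒ T₂ = 567×(2.14)^0.400 = 769 K; PV^γ = const ⇒ P₂ = 2030 kPa.
For an ideal gas ΔU = nCvΔT with Cv = (5/2)R = 20.8 J/(mol·K).
ΔU = 2.65×20.8×(769−567) = 11100 J.

11100 J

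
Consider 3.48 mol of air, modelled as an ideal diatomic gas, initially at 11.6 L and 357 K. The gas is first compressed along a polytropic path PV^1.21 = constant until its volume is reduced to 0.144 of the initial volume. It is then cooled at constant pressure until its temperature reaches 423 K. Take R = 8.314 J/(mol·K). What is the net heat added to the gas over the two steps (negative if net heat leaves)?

P₁ = nRT₁/V₁ = 3.48×8.314×357/11.6 = 890 kPa.
Step 1 — Polytropic n=1.21: T₂ = T₁(V₁/V₂)^(n−1) = 357×(6.94)^0.21 = 536 K; P₂ = P₁(V₁/V₂)^n = 9290 kPa.
W = (P₁V₁−P₂V₂)/(n−1) = (890×11.6−9290×1.67)/0.21 = -24700 J.
ΔU = nCvΔT = 3.48×20.8×(536−357) = 13000 J.
Q = ΔU + W = -11700 J.
State after step 1: P = 9290 kPa, V = 1.67 L, T = 536 K.
Step 2 — Isobaric: P stays 9290 kPa; V/T = const ⇒ T₂ = 423 K, V₂ = 1.32 L.
W = PΔV = 9290×(1.32−1.67) kPa·L = -3280 J.
ΔU = nCvΔT = 3.48×20.8×(423−536) = -8200 J.
Q = ΔU + W = nCpΔT = -11500 J.
Net over both steps: W = -28000 J, Q = -23200 J, ΔU = 4770 J.

-23200 J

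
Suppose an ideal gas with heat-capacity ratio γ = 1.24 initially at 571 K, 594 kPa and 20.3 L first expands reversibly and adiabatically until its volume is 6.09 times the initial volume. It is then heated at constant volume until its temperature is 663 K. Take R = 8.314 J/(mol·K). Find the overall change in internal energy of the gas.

n = P₁V₁/(RT₁) = 594×20.3/(8.314×571) = 2.54 mol.
Step 1 — Adiabatic: TV^(γ−1) = const ⇒ T₂ = 571×(0.164)^0.240 = 370 K; PV^γ = const ⇒ P₂ = 63.2 kPa.
ΔU = nCvΔT = 2.54×34.6×(370−571) = -17700 J.
Q = 0 for an adiabatic process, so W = −ΔU = 17700 J.
State after step 1: P = 63.2 kPa, V = 124 L, T = 370 K.
Step 2 — Isochoric: V stays 124 L; P/T = const ⇒ T₂ = 663 K, P₂ = 113 kPa.
W = 0 (no volume change).
ΔU = nCvΔT = 2.54×34.6×(663−370) = 25800 J.
Q = ΔU = 25800 J.
Net over both steps: W = 17700 J, Q = 25800 J, ΔU = 8100 J.

8100 J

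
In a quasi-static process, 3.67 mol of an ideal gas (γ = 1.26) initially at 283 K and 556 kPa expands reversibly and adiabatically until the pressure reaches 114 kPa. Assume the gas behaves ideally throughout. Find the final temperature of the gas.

204 K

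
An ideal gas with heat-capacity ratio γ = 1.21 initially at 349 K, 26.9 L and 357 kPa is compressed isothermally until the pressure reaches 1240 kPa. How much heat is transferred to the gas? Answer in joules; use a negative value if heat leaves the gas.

n = P₁V₁/(RT₁) = 357×26.9/(8.314×349) = 3.31 mol.
Isothermal: T stays 349 K; PV = const ⇒ V₂ = 7.74 L, P₂ = 1240 kPa.
ΔU = 0 (ideal gas, T constant).
W = nRT ln(V₂/V₁) = 3.31×8.314×349×ln(0.288) = -12000 J.
Q = ΔU + W = -12000 J.

-12000 J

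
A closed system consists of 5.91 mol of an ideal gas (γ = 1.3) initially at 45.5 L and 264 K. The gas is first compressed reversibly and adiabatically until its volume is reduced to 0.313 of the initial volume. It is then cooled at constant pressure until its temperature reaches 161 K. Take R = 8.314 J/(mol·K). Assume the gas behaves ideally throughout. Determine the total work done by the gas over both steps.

-28500 J

P₁ = nRT₁/V₁ = 5.91×8.314×264/45.5 = 285 kPa.
Step 1 — Adiabatic: TV^(γ−1) = const ⇒ T₂ = 264×(3.19)^0.300 = 374 K; PV^γ = const ⇒ P₂ = 1290 kPa.
ΔU = nCvΔT = 5.91×27.7×(374−264) = 18000 J.
Q = 0 for an adiabatic process, so W = −ΔU = -18000 J.
State after step 1: P = 1290 kPa, V = 14.2 L, T = 374 K.
Step 2 — Isobaric: P stays 1290 kPa; V/T = const ⇒ T₂ = 161 K, V₂ = 6.13 L.
W = PΔV = 1290×(6.13−14.2) kPa·L = -10500 J.
ΔU = nCvΔT = 5.91×27.7×(161−374) = -34900 J.
Q = ΔU + W = nCpΔT = -45400 J.
Net over both steps: W = -28500 J, Q = -45400 J, ΔU = -16900 J.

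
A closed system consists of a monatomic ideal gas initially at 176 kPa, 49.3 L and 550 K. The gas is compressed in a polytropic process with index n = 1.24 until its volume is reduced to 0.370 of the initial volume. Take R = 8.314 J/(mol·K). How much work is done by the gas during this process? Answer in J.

n = P₁V₁/(RT₁) = 176×49.3/(8.314×550) = 1.90 mol.
Polytropic n=1.24: T₂ = T₁(V₁/V₂)^(n−1) = 550×(2.70)^0.24 = 698 K; P₂ = P₁(V₁/V₂)^n = 604 kPa.
W = (P₁V₁−P₂V₂)/(n−1) = (176×49.3−604×18.2)/0.24 = -9740 J.

-9740 J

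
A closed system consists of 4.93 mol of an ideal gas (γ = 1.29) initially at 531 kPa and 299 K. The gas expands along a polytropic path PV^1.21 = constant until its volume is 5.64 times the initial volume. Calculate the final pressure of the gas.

65.5 kPa

V₁ = nRT₁/P₁ = 4.93×8.314×299/531 = 23.1 L.
Polytropic n=1.21: T₂ = T₁(V₁/V₂)^(n−1) = 299×(0.177)^0.21 = 208 K; P₂ = P₁(V₁/V₂)^n = 65.5 kPa.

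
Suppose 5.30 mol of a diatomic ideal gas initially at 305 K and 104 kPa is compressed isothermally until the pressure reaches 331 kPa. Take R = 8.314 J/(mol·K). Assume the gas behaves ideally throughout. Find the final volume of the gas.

40.6 L

V₁ = nRT₁/P₁ = 5.30×8.314×305/104 = 129 L.
Isothermal: T stays 305 K; PV = const ⇒ V₂ = 40.6 L, P₂ = 331 kPa.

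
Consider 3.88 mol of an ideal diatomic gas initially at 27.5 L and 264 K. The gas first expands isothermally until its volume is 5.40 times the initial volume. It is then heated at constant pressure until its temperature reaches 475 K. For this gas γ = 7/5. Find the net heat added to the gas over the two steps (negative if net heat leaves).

38200 J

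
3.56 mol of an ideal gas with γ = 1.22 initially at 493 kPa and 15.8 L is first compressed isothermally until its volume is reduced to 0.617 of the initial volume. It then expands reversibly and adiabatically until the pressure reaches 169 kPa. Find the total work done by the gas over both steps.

T₁ = P₁V₁/(nR) = 493×15.8/(3.56×8.314) = 263 K.
Step 1 — Isothermal: T stays 263 K; PV = const ⇒ V₂ = 9.75 L, P₂ = 799 kPa.
ΔU = 0 (ideal gas, T constant).
W = nRT ln(V₂/V₁) = 3.56×8.314×263×ln(0.617) = -3760 J.
Q = ΔU + W = -3760 J.
State after step 1: P = 799 kPa, V = 9.75 L, T = 263 K.
Step 2 — Adiabatic: T₂/T₁ = (P₂/P₁)^((γ−1)/γ) ⇒ T₂ = 263×(0.212)^0.180 = 199 K; V₂ = 34.8 L.
ΔU = nCvΔT = 3.56×37.8×(199−263) = -8650 J.
Q = 0 for an adiabatic process, so W = −ΔU = 8650 J.
Net over both steps: W = 4890 J, Q = -3760 J, ΔU = -8650 J.

4890 J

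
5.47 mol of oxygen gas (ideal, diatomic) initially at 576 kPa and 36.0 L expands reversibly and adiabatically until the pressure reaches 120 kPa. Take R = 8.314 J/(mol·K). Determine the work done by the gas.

18700 J

T₁ = P₁V₁/(nR) = 576×36.0/(5.47×8.314) = 456 K.
Adiabatic: T₂/T₁ = (P₂/P₁)^((γ−1)/γ) ⇒ T₂ = 456×(0.208)^0.286 = 291 K; V₂ = 110 L.
ΔU = nCvΔT = 5.47×20.8×(291−456) = -18700 J.
Q = 0 for an adiabatic process, so W = −ΔU = 18700 J.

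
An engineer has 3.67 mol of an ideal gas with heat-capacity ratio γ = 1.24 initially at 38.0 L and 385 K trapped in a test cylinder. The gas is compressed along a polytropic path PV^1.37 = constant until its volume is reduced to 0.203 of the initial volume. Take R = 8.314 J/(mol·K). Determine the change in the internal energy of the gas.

P₁ = nRT₁/V₁ = 3.67×8.314×385/38.0 = 309 kPa.
Polytropic n=1.37: T₂ = T₁(V₁/V₂)^(n−1) = 385×(4.93)^0.37 = 695 K; P₂ = P₁(V₁/V₂)^n = 2750 kPa.
For an ideal gas ΔU = nCvΔT with Cv = R/(γ−1) = 34.6 J/(mol·K).
ΔU = 3.67×34.6×(695−385) = 39400 J.

39400 J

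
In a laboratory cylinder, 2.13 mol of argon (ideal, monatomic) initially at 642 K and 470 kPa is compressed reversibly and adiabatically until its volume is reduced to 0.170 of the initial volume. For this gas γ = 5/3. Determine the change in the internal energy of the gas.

V₁ = nRT₁/P₁ = 2.13×8.314×642/470 = 24.2 L.
Adiabatic: TV^(γ−1) = const ⇒ T₂ = 642×(5.88)^0.667 = 2090 K; PV^γ = const ⇒ P₂ = 9010 kPa.
For an ideal gas ΔU = nCvΔT with Cv = (3/2)R = 12.5 J/(mol·K).
ΔU = 2.13×12.5×(2090−642) = 38500 J.

38500 J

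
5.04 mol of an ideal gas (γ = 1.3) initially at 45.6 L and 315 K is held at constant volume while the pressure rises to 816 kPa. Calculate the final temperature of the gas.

P₁ = nRT₁/V₁ = 5.04×8.314×315/45.6 = 289 kPa.
Isochoric: V stays 45.6 L; P/T = const ⇒ T₂ = 888 K, P₂ = 816 kPa.

888 K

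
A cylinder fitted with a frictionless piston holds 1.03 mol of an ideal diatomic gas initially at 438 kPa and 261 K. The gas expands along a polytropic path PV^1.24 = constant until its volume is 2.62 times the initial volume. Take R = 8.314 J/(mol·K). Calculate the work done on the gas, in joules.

-1920 J

V₁ = nRT₁/P₁ = 1.03×8.314×261/438 = 5.10 L.
Polytropic n=1.24: T₂ = T₁(V₁/V₂)^(n−1) = 261×(0.382)^0.24 = 207 K; P₂ = P₁(V₁/V₂)^n = 133 kPa.
W = (P₁V₁−P₂V₂)/(n−1) = (438×5.10−133×13.4)/0.24 = 1920 J.
Work done on the gas = −W_by = -1920 J.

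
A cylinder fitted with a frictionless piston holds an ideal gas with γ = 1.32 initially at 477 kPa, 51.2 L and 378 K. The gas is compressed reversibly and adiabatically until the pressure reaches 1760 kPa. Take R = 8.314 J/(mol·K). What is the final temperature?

519 K

Adiabatic: T₂/T₁ = (P₂/P₁)^((γ−1)/γ) ⇒ T₂ = 378×(3.69)^0.242 = 519 K; V₂ = 19.0 L.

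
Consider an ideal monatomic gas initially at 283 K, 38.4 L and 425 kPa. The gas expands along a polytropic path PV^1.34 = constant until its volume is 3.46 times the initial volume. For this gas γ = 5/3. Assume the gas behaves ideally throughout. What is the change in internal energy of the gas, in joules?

-8430 J

n = P₁V₁/(RT₁) = 425×38.4/(8.314×283) = 6.94 mol.
Polytropic n=1.34: T₂ = T₁(V₁/V₂)^(n−1) = 283×(0.289)^0.34 = 186 K; P₂ = P₁(V₁/V₂)^n = 80.5 kPa.
For an ideal gas ΔU = nCvΔT with Cv = (3/2)R = 12.5 J/(mol·K).
ΔU = 6.94×12.5×(186−283) = -8430 J.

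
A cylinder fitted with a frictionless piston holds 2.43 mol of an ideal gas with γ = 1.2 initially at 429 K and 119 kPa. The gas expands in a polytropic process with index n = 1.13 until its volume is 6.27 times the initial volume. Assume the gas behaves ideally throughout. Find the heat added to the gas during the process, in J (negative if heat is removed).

4950 J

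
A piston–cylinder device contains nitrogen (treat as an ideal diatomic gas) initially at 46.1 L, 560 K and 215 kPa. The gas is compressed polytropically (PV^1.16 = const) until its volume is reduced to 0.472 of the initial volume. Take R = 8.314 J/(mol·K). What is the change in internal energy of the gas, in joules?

n = P₁V₁/(RT₁) = 215×46.1/(8.314×560) = 2.13 mol.
Polytropic n=1.16: T₂ = T₁(V₁/V₂)^(n−1) = 560×(2.12)^0.16 = 631 K; P₂ = P₁(V₁/V₂)^n = 514 kPa.
For an ideal gas ΔU = nCvΔT with Cv = (5/2)R = 20.8 J/(mol·K).
ΔU = 2.13×20.8×(631−560) = 3160 J.

3160 J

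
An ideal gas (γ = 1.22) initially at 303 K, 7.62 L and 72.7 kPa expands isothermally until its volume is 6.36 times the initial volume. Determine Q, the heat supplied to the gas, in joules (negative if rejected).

n = P₁V₁/(RT₁) = 72.7×7.62/(8.314×303) = 0.220 mol.
Isothermal: T stays 303 K; PV = const ⇒ V₂ = 48.5 L, P₂ = 11.4 kPa.
ΔU = 0 (ideal gas, T constant).
W = nRT ln(V₂/V₁) = 0.220×8.314×303×ln(6.36) = 1020 J.
Q = ΔU + W = 1020 J.

1020 J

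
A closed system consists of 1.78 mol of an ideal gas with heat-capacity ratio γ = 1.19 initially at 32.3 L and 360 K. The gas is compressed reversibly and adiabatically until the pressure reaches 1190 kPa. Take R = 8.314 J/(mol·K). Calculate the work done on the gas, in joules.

P₁ = nRT₁/V₁ = 1.78×8.314×360/32.3 = 165 kPa.
Adiabatic: T₂/T₁ = (P₂/P₁)^((γ−1)/γ) ⇒ T₂ = 360×(7.21)^0.160 = 494 K; V₂ = 6.14 L.
ΔU = nCvΔT = 1.78×43.8×(494−360) = 10400 J.
Q = 0 for an adiabatic process, so W = −ΔU = -10400 J.
Work done on the gas = −W_by = 10400 J.

10400 J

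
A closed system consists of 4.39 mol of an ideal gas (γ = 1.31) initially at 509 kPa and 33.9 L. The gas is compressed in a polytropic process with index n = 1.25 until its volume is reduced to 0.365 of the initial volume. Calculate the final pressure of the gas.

1790 kPa

T₁ = P₁V₁/(nR) = 509×33.9/(4.39×8.314) = 473 K.
Polytropic n=1.25: T₂ = T₁(V₁/V₂)^(n−1) = 473×(2.74)^0.25 = 608 K; P₂ = P₁(V₁/V₂)^n = 1790 kPa.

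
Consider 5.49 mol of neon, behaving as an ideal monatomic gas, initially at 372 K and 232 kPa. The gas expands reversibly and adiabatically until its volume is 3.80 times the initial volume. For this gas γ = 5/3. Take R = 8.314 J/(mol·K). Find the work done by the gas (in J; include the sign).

V₁ = nRT₁/P₁ = 5.49×8.314×372/232 = 73.2 L.
Adiabatic: TV^(γ−1) = const ⇒ T₂ = 372×(0.263)^0.667 = 153 K; PV^γ = const ⇒ P₂ = 25.1 kPa.
ΔU = nCvΔT = 5.49×12.5×(153−372) = -15000 J.
Q = 0 for an adiabatic process, so W = −ΔU = 15000 J.

15000 J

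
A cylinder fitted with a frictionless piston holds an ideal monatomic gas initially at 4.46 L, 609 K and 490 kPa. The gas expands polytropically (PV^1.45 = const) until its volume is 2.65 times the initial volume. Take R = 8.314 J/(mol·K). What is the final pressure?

Polytropic n=1.45: T₂ = T₁(V₁/V₂)^(n−1) = 609×(0.377)^0.45 = 393 K; P₂ = P₁(V₁/V₂)^n = 119 kPa.

119 kPa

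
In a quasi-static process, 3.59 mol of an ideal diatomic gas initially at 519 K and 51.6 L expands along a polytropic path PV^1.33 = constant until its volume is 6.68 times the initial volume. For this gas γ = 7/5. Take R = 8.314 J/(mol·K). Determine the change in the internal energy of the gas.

P₁ = nRT₁/V₁ = 3.59×8.314×519/51.6 = 300 kPa.
Polytropic n=1.33: T₂ = T₁(V₁/V₂)^(n−1) = 519×(0.150)^0.33 = 277 K; P₂ = P₁(V₁/V₂)^n = 24.0 kPa.
For an ideal gas ΔU = nCvΔT with Cv = (5/2)R = 20.8 J/(mol·K).
ΔU = 3.59×20.8×(277−519) = -18000 J.

-18000 J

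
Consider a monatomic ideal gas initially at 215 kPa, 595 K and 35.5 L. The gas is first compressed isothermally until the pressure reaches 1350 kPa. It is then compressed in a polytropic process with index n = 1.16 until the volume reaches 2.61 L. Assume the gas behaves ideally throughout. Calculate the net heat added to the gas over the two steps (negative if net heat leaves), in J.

n = P₁V₁/(RT₁) = 215×35.5/(8.314×595) = 1.54 mol.
Step 1 — Isothermal: T stays 595 K; PV = const ⇒ V₂ = 5.65 L, P₂ = 1350 kPa.
ΔU = 0 (ideal gas, T constant).
W = nRT ln(V₂/V₁) = 1.54×8.314×595×ln(0.159) = -14000 J.
Q = ΔU + W = -14000 J.
State after step 1: P = 1350 kPa, V = 5.65 L, T = 595 K.
Step 2 — Polytropic n=1.16: T₂ = T₁(V₁/V₂)^(n−1) = 595×(2.17)^0.16 = 673 K; P₂ = P₁(V₁/V₂)^n = 3310 kPa.
W = (P₁V₁−P₂V₂)/(n−1) = (1350×5.65−3310×2.61)/0.16 = -6280 J.
ΔU = nCvΔT = 1.54×12.5×(673−595) = 1510 J.
Q = ΔU + W = -4770 J.
Net over both steps: W = -20300 J, Q = -18800 J, ΔU = 1510 J.

-18800 J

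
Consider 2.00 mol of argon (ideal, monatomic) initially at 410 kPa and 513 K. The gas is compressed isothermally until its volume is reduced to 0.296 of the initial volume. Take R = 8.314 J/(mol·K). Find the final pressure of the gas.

V₁ = nRT₁/P₁ = 2.00×8.314×513/410 = 20.8 L.
Isothermal: T stays 513 K; PV = const ⇒ V₂ = 6.16 L, P₂ = 1390 kPa.

1390 kPa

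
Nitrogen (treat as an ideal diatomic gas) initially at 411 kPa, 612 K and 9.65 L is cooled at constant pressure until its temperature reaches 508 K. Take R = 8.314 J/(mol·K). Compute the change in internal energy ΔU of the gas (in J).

-1680 J

n = P₁V₁/(RT₁) = 411×9.65/(8.314×612) = 0.779 mol.
Isobaric: P stays 411 kPa; V/T = const ⇒ T₂ = 508 K, V₂ = 8.01 L.
For an ideal gas ΔU = nCvΔT with Cv = (5/2)R = 20.8 J/(mol·K).
ΔU = 0.779×20.8×(508−612) = -1680 J.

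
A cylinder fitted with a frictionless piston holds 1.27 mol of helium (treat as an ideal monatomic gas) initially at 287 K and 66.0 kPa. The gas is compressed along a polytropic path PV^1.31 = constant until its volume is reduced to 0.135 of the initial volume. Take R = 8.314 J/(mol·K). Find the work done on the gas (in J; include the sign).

V₁ = nRT₁/P₁ = 1.27×8.314×287/66.0 = 45.9 L.
Polytropic n=1.31: T₂ = T₁(V₁/V₂)^(n−1) = 287×(7.41)^0.31 = 534 K; P₂ = P₁(V₁/V₂)^n = 910 kPa.
W = (P₁V₁−P₂V₂)/(n−1) = (66.0×45.9−910×6.20)/0.31 = -8410 J.
Work done on the gas = −W_by = 8410 J.

8410 J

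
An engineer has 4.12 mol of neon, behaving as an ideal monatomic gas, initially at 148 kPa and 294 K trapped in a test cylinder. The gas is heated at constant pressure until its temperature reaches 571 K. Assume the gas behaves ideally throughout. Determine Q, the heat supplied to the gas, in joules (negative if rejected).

V₁ = nRT₁/P₁ = 4.12×8.314×294/148 = 68.0 L.
Isobaric: P stays 148 kPa; V/T = const ⇒ T₂ = 571 K, V₂ = 132 L.
W = PΔV = 148×(132−68.0) kPa·L = 9490 J.
ΔU = nCvΔT = 4.12×12.5×(571−294) = 14200 J.
Q = ΔU + W = nCpΔT = 23700 J.

23700 J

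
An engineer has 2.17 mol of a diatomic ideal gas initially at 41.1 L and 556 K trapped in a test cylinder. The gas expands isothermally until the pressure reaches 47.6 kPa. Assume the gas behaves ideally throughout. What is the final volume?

211 L

P₁ = nRT₁/V₁ = 2.17×8.314×556/41.1 = 244 kPa.
Isothermal: T stays 556 K; PV = const ⇒ V₂ = 211 L, P₂ = 47.6 kPa.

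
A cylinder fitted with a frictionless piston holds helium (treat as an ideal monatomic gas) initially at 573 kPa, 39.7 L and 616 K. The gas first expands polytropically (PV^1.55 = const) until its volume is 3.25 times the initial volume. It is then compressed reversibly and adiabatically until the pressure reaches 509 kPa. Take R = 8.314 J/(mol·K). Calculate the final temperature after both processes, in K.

n = P₁V₁/(RT₁) = 573×39.7/(8.314×616) = 4.44 mol.
Step 1 — Polytropic n=1.55: T₂ = T₁(V₁/V₂)^(n−1) = 616×(0.308)^0.55 = 322 K; P₂ = P₁(V₁/V₂)^n = 92.2 kPa.
W = (P₁V₁−P₂V₂)/(n−1) = (573×39.7−92.2×129)/0.55 = 19700 J.
ΔU = nCvΔT = 4.44×12.5×(322−616) = -16300 J.
Q = ΔU + W = 3450 J.
State after step 1: P = 92.2 kPa, V = 129 L, T = 322 K.
Step 2 — Adiabatic: T₂/T₁ = (P₂/P₁)^((γ−1)/γ) ⇒ T₂ = 322×(5.52)^0.400 = 638 K; V₂ = 46.3 L.
ΔU = nCvΔT = 4.44×12.5×(638−322) = 17500 J.
Q = 0 for an adiabatic process, so W = −ΔU = -17500 J.
Net over both steps: W = 2230 J, Q = 3450 J, ΔU = 1220 J.

638 K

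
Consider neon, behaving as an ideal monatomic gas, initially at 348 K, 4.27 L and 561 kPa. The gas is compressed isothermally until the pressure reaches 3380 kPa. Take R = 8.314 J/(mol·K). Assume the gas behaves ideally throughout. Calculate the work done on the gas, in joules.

n = P₁V₁/(RT₁) = 561×4.27/(8.314×348) = 0.828 mol.
Isothermal: T stays 348 K; PV = const ⇒ V₂ = 0.709 L, P₂ = 3380 kPa.
W = nRT ln(V₂/V₁) = 0.828×8.314×348×ln(0.166) = -4300 J.
Work done on the gas = −W_by = 4300 J.

4300 J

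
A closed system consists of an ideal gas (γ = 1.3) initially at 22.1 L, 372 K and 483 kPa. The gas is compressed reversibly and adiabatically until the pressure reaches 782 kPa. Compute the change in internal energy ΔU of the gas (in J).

n = P₁V₁/(RT₁) = 483×22.1/(8.314×372) = 3.45 mol.
Adiabatic: T₂/T₁ = (P₂/P₁)^((γ−1)/γ) ⇒ T₂ = 372×(1.62)^0.231 = 416 K; V₂ = 15.3 L.
For an ideal gas ΔU = nCvΔT with Cv = R/(γ−1) = 27.7 J/(mol·K).
ΔU = 3.45×27.7×(416−372) = 4180 J.

4180 J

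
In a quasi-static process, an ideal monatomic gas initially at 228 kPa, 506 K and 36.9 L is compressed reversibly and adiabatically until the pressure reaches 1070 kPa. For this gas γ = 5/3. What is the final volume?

Adiabatic: T₂/T₁ = (P₂/P₁)^((γ−1)/γ) ⇒ T₂ = 506×(4.69)^0.400 = 939 K; V₂ = 14.6 L.

14.6 L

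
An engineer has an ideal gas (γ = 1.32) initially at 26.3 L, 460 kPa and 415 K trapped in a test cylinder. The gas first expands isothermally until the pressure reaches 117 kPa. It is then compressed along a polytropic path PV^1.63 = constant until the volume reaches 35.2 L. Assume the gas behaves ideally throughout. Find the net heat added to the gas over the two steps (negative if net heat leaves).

34600 J

n = P₁V₁/(RT₁) = 460×26.3/(8.314×415) = 3.51 mol.
Step 1 — Isothermal: T stays 415 K; PV = const ⇒ V₂ = 103 L, P₂ = 117 kPa.
ΔU = 0 (ideal gas, T constant).
W = nRT ln(V₂/V₁) = 3.51×8.314×415×ln(3.93) = 16600 J.
Q = ΔU + W = 16600 J.
State after step 1: P = 117 kPa, V = 103 L, T = 415 K.
Step 2 — Polytropic n=1.63: T₂ = T₁(V₁/V₂)^(n−1) = 415×(2.94)^0.63 = 818 K; P₂ = P₁(V₁/V₂)^n = 678 kPa.
W = (P₁V₁−P₂V₂)/(n−1) = (117×103−678×35.2)/0.63 = -18700 J.
ΔU = nCvΔT = 3.51×26.0×(818−415) = 36700 J.
Q = ΔU + W = 18100 J.
Net over both steps: W = -2100 J, Q = 34600 J, ΔU = 36700 J.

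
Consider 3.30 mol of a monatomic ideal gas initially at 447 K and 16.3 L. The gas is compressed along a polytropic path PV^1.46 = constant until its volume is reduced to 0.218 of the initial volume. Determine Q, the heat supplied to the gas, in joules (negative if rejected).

-8390 J

P₁ = nRT₁/V₁ = 3.30×8.314×447/16.3 = 752 kPa.
Polytropic n=1.46: T₂ = T₁(V₁/V₂)^(n−1) = 447×(4.59)^0.46 = 901 K; P₂ = P₁(V₁/V₂)^n = 6960 kPa.
W = (P₁V₁−P₂V₂)/(n−1) = (752×16.3−6960×3.55)/0.46 = -27100 J.
ΔU = nCvΔT = 3.30×12.5×(901−447) = 18700 J.
Q = ΔU + W = -8390 J.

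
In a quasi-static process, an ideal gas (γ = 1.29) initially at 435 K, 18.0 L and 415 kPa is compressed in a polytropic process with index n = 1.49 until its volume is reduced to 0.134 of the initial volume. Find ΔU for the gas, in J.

43200 J

n = P₁V₁/(RT₁) = 415×18.0/(8.314×435) = 2.07 mol.
Polytropic n=1.49: T₂ = T₁(V₁/V₂)^(n−1) = 435×(7.46)^0.49 = 1160 K; P₂ = P₁(V₁/V₂)^n = 8290 kPa.
For an ideal gas ΔU = nCvΔT with Cv = R/(γ−1) = 28.7 J/(mol·K).
ΔU = 2.07×28.7×(1160−435) = 43200 J.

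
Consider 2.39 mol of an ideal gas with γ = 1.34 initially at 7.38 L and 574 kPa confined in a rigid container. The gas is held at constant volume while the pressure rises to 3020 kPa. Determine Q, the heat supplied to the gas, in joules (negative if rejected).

T₁ = P₁V₁/(nR) = 574×7.38/(2.39×8.314) = 213 K.
Isochoric: V stays 7.38 L; P/T = const ⇒ T₂ = 1120 K, P₂ = 3020 kPa.
W = 0 (no volume change).
ΔU = nCvΔT = 2.39×24.5×(1120−213) = 53100 J.
Q = ΔU = 53100 J.

53100 J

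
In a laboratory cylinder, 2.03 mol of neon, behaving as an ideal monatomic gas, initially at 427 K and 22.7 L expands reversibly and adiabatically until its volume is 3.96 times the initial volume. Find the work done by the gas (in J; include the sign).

6490 J

P₁ = nRT₁/V₁ = 2.03×8.314×427/22.7 = 317 kPa.
Adiabatic: TV^(γ−1) = const ⇒ T₂ = 427×(0.253)^0.667 = 171 K; PV^γ = const ⇒ P₂ = 32.0 kPa.
ΔU = nCvΔT = 2.03×12.5×(171−427) = -6490 J.
Q = 0 for an adiabatic process, so W = −ΔU = 6490 J.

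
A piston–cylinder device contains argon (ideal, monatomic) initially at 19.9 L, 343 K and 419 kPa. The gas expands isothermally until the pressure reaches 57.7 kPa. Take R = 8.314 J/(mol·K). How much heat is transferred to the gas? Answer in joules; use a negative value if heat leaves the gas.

n = P₁V₁/(RT₁) = 419×19.9/(8.314×343) = 2.92 mol.
Isothermal: T stays 343 K; PV = const ⇒ V₂ = 145 L, P₂ = 57.7 kPa.
ΔU = 0 (ideal gas, T constant).
W = nRT ln(V₂/V₁) = 2.92×8.314×343×ln(7.26) = 16500 J.
Q = ΔU + W = 16500 J.

16500 J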